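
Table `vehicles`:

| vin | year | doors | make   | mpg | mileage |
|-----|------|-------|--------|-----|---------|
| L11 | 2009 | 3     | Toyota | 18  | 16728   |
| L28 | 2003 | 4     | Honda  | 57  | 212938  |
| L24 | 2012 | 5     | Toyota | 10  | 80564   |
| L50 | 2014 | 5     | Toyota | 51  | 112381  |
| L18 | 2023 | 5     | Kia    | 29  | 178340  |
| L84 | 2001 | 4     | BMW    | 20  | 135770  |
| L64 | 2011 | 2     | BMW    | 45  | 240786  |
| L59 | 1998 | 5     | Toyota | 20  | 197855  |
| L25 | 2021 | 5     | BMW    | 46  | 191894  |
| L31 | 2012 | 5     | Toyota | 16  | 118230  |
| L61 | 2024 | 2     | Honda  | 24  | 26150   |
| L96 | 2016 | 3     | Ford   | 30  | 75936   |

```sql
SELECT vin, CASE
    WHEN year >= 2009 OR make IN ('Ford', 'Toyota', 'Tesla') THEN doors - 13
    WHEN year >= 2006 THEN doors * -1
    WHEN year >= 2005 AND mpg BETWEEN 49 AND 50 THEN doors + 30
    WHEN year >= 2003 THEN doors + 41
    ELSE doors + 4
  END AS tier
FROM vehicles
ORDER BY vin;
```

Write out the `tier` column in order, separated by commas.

vin=L11: year >= 2009 OR make IN ('Ford', 'Toyota', 'Tesla') → -10
vin=L18: year >= 2009 OR make IN ('Ford', 'Toyota', 'Tesla') → -8
vin=L24: year >= 2009 OR make IN ('Ford', 'Toyota', 'Tesla') → -8
vin=L25: year >= 2009 OR make IN ('Ford', 'Toyota', 'Tesla') → -8
vin=L28: year >= 2003 → 45
vin=L31: year >= 2009 OR make IN ('Ford', 'Toyota', 'Tesla') → -8
vin=L50: year >= 2009 OR make IN ('Ford', 'Toyota', 'Tesla') → -8
vin=L59: year >= 2009 OR make IN ('Ford', 'Toyota', 'Tesla') → -8
vin=L61: year >= 2009 OR make IN ('Ford', 'Toyota', 'Tesla') → -11
vin=L64: year >= 2009 OR make IN ('Ford', 'Toyota', 'Tesla') → -11
vin=L84: ELSE → 8
vin=L96: year >= 2009 OR make IN ('Ford', 'Toyota', 'Tesla') → -10

-10, -8, -8, -8, 45, -8, -8, -8, -11, -11, 8, -10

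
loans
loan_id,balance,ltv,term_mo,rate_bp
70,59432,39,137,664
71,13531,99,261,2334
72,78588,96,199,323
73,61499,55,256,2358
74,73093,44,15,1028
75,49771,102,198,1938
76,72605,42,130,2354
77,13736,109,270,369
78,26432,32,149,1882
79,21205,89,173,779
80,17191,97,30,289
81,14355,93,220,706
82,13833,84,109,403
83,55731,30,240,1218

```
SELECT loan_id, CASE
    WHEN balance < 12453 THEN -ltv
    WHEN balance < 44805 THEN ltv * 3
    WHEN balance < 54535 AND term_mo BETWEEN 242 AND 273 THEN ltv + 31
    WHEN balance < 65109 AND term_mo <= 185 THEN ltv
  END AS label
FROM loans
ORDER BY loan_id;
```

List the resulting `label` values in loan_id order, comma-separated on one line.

39, 297, NULL, NULL, NULL, NULL, NULL, 327, 96, 267, 291, 279, 252, NULL

loan_id=70: balance < 65109 AND term_mo <= 185 → 39
loan_id=71: balance < 44805 → 297
loan_id=72: (no match → NULL) → NULL
loan_id=73: (no match → NULL) → NULL
loan_id=74: (no match → NULL) → NULL
loan_id=75: (no match → NULL) → NULL
loan_id=76: (no match → NULL) → NULL
loan_id=77: balance < 44805 → 327
loan_id=78: balance < 44805 → 96
loan_id=79: balance < 44805 → 267
loan_id=80: balance < 44805 → 291
loan_id=81: balance < 44805 → 279
loan_id=82: balance < 44805 → 252
loan_id=83: (no match → NULL) → NULL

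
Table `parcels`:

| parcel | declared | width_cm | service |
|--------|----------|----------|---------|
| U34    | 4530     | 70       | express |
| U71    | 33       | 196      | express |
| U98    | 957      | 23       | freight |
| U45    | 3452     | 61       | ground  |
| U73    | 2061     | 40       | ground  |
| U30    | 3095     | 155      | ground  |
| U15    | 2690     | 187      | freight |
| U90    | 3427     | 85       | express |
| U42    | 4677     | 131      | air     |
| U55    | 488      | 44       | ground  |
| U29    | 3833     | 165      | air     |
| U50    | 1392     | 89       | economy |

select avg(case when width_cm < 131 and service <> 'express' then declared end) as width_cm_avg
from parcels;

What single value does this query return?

parcel=U34: ✗
parcel=U71: ✗
parcel=U98: ✓ → 957
parcel=U45: ✓ → 3452
parcel=U73: ✓ → 2061
parcel=U30: ✗
parcel=U15: ✗
parcel=U90: ✗
parcel=U42: ✗
parcel=U55: ✓ → 488
parcel=U29: ✗
parcel=U50: ✓ → 1392
width_cm_avg = (957 + 3452 + 2061 + 488 + 1392) / 5 = 1670

1670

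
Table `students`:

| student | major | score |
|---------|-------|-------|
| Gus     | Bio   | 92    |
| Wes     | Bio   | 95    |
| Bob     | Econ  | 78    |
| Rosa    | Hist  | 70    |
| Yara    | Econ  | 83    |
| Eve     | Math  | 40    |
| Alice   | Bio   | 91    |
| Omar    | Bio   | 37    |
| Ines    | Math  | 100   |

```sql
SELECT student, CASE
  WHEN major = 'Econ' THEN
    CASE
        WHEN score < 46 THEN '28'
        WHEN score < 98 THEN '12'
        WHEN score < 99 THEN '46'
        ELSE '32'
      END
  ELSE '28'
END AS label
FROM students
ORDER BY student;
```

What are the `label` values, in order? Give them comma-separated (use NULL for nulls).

student=Alice: major='Bio' → outer ELSE → 28
student=Bob: major='Econ' → inner[score < 98] → 12
student=Eve: major='Math' → outer ELSE → 28
student=Gus: major='Bio' → outer ELSE → 28
student=Ines: major='Math' → outer ELSE → 28
student=Omar: major='Bio' → outer ELSE → 28
student=Rosa: major='Hist' → outer ELSE → 28
student=Wes: major='Bio' → outer ELSE → 28
student=Yara: major='Econ' → inner[score < 98] → 12

28, 12, 28, 28, 28, 28, 28, 28, 12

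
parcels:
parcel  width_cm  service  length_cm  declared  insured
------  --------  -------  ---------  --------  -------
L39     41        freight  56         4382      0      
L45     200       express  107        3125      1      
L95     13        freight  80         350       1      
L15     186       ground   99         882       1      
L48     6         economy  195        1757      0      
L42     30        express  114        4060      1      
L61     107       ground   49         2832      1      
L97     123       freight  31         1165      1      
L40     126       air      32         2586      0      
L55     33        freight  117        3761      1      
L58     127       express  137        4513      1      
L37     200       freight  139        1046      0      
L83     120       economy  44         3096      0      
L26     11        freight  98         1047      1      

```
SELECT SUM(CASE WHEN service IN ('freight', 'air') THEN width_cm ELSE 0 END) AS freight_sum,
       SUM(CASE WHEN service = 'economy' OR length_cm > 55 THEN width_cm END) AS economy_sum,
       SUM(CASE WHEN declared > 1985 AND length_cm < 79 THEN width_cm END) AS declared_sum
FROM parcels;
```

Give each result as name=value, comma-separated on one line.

[freight_sum: service IN ('freight', 'air')]
parcel=L39: ✓ → 41
parcel=L45: ✗
parcel=L95: ✓ → 13
parcel=L15: ✗
parcel=L48: ✗
parcel=L42: ✗
parcel=L61: ✗
parcel=L97: ✓ → 123
parcel=L40: ✓ → 126
parcel=L55: ✓ → 33
parcel=L58: ✗
parcel=L37: ✓ → 200
parcel=L83: ✗
parcel=L26: ✓ → 11
freight_sum = 41 + 13 + 123 + 126 + 33 + 200 + 11 = 547
—
[economy_sum: service = 'economy' OR length_cm > 55]
parcel=L39: ✓ → 41
parcel=L45: ✓ → 200
parcel=L95: ✓ → 13
parcel=L15: ✓ → 186
parcel=L48: ✓ → 6
parcel=L42: ✓ → 30
parcel=L61: ✗
parcel=L97: ✗
parcel=L40: ✗
parcel=L55: ✓ → 33
parcel=L58: ✓ → 127
parcel=L37: ✓ → 200
parcel=L83: ✓ → 120
parcel=L26: ✓ → 11
economy_sum = 41 + 200 + 13 + 186 + 6 + 30 + 33 + 127 + 200 + 120 + 11 = 967
—
[declared_sum: declared > 1985 AND length_cm < 79]
parcel=L39: ✓ → 41
parcel=L45: ✗
parcel=L95: ✗
parcel=L15: ✗
parcel=L48: ✗
parcel=L42: ✗
parcel=L61: ✓ → 107
parcel=L97: ✗
parcel=L40: ✓ → 126
parcel=L55: ✗
parcel=L58: ✗
parcel=L37: ✗
parcel=L83: ✓ → 120
parcel=L26: ✗
declared_sum = 41 + 107 + 126 + 120 = 394

freight_sum=547, economy_sum=967, declared_sum=394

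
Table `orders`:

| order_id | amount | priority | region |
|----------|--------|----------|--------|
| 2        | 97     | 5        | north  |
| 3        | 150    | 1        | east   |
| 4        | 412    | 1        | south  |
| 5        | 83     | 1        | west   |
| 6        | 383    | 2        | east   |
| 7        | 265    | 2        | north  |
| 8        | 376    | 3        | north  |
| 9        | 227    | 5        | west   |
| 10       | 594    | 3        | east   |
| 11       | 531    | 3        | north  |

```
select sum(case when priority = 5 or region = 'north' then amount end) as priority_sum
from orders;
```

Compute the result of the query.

order_id=2: ✓ → 97
order_id=3: ✗
order_id=4: ✗
order_id=5: ✗
order_id=6: ✗
order_id=7: ✓ → 265
order_id=8: ✓ → 376
order_id=9: ✓ → 227
order_id=10: ✗
order_id=11: ✓ → 531
priority_sum = 97 + 265 + 376 + 227 + 531 = 1496

1496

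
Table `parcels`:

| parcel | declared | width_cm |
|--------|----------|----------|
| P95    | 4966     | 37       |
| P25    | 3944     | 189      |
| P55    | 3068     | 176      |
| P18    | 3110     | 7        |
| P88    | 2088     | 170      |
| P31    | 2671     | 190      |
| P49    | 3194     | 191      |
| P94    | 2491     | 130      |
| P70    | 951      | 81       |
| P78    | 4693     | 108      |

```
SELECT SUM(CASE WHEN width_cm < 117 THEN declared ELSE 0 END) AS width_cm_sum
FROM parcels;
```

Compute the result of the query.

parcel=P95: ✓ → 4966
parcel=P25: ✗
parcel=P55: ✗
parcel=P18: ✓ → 3110
parcel=P88: ✗
parcel=P31: ✗
parcel=P49: ✗
parcel=P94: ✗
parcel=P70: ✓ → 951
parcel=P78: ✓ → 4693
width_cm_sum = 4966 + 3110 + 951 + 4693 = 13720

13720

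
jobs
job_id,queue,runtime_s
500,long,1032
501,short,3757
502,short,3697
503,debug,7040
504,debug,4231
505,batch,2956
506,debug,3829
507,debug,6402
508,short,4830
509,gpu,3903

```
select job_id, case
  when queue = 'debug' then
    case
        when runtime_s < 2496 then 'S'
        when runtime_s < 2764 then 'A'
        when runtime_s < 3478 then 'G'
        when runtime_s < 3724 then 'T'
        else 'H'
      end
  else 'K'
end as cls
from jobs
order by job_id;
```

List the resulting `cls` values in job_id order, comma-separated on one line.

job_id=500: queue='long' → outer ELSE → K
job_id=501: queue='short' → outer ELSE → K
job_id=502: queue='short' → outer ELSE → K
job_id=503: queue='debug' → inner[ELSE] → H
job_id=504: queue='debug' → inner[ELSE] → H
job_id=505: queue='batch' → outer ELSE → K
job_id=506: queue='debug' → inner[ELSE] → H
job_id=507: queue='debug' → inner[ELSE] → H
job_id=508: queue='short' → outer ELSE → K
job_id=509: queue='gpu' → outer ELSE → K

K, K, K, H, H, K, H, H, K, K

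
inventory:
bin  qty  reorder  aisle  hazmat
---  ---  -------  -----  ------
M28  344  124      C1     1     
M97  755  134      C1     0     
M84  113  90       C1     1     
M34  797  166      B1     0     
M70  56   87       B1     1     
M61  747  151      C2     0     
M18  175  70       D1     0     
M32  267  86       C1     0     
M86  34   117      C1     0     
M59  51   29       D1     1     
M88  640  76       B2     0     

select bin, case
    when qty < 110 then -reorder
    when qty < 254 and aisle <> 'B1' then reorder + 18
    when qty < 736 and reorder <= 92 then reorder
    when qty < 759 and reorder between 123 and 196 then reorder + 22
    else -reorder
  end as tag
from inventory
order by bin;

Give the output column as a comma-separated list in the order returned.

88, 146, 86, -166, -29, 173, -87, 108, -117, 76, 156

bin=M18: qty < 254 and aisle <> 'B1' → 88
bin=M28: qty < 759 and reorder between 123 and 196 → 146
bin=M32: qty < 736 and reorder <= 92 → 86
bin=M34: ELSE → -166
bin=M59: qty < 110 → -29
bin=M61: qty < 759 and reorder between 123 and 196 → 173
bin=M70: qty < 110 → -87
bin=M84: qty < 254 and aisle <> 'B1' → 108
bin=M86: qty < 110 → -117
bin=M88: qty < 736 and reorder <= 92 → 76
bin=M97: qty < 759 and reorder between 123 and 196 → 156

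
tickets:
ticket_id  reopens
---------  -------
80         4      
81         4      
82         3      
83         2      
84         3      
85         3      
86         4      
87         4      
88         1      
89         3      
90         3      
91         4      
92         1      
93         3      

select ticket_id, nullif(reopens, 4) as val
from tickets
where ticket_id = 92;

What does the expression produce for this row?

1

ticket_id = 92: reopens=1.
reopens=1 vs 4: differ → 1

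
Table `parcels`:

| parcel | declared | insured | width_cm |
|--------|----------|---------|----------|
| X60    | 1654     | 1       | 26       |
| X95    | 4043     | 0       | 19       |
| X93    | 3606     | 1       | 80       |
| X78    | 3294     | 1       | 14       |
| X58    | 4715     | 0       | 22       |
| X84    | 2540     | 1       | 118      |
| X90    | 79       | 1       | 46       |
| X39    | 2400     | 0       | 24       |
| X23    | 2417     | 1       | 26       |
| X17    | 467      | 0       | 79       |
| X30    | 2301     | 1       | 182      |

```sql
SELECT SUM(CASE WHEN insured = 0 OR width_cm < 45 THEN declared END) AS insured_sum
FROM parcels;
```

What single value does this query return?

18990

parcel=X60: ✓ → 1654
parcel=X95: ✓ → 4043
parcel=X93: ✗
parcel=X78: ✓ → 3294
parcel=X58: ✓ → 4715
parcel=X84: ✗
parcel=X90: ✗
parcel=X39: ✓ → 2400
parcel=X23: ✓ → 2417
parcel=X17: ✓ → 467
parcel=X30: ✗
insured_sum = 1654 + 4043 + 3294 + 4715 + 2400 + 2417 + 467 = 18990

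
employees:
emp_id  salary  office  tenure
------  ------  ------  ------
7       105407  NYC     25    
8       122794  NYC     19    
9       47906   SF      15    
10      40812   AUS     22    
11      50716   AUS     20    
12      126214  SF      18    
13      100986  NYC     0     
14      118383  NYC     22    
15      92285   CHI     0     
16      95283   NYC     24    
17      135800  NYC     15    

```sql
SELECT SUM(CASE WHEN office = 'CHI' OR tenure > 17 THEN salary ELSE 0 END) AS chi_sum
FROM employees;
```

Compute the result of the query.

emp_id=7: ✓ → 105407
emp_id=8: ✓ → 122794
emp_id=9: ✗
emp_id=10: ✓ → 40812
emp_id=11: ✓ → 50716
emp_id=12: ✓ → 126214
emp_id=13: ✗
emp_id=14: ✓ → 118383
emp_id=15: ✓ → 92285
emp_id=16: ✓ → 95283
emp_id=17: ✗
chi_sum = 105407 + 122794 + 40812 + 50716 + 126214 + 118383 + 92285 + 95283 = 751894

751894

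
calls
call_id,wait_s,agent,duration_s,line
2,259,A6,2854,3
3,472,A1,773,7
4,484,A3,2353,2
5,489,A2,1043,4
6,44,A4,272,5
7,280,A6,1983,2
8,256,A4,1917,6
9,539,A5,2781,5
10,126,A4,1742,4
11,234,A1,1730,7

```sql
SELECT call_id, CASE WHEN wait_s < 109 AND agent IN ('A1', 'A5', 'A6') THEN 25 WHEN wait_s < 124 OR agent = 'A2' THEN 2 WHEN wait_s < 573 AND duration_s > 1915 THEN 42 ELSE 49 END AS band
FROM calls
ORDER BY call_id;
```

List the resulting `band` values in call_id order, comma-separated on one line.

call_id=2: wait_s < 573 AND duration_s > 1915 → 42
call_id=3: ELSE → 49
call_id=4: wait_s < 573 AND duration_s > 1915 → 42
call_id=5: wait_s < 124 OR agent = 'A2' → 2
call_id=6: wait_s < 124 OR agent = 'A2' → 2
call_id=7: wait_s < 573 AND duration_s > 1915 → 42
call_id=8: wait_s < 573 AND duration_s > 1915 → 42
call_id=9: wait_s < 573 AND duration_s > 1915 → 42
call_id=10: ELSE → 49
call_id=11: ELSE → 49

42, 49, 42, 2, 2, 42, 42, 42, 49, 49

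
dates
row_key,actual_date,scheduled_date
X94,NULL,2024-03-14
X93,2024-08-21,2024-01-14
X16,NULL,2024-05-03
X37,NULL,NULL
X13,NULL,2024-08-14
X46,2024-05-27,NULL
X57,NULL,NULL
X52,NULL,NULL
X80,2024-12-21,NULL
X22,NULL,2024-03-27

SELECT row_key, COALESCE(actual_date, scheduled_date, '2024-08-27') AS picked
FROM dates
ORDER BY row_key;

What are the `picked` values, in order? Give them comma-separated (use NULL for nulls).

row_key=X13: actual_date=NULL, scheduled_date=2024-08-14 → 2024-08-14
row_key=X16: actual_date=NULL, scheduled_date=2024-05-03 → 2024-05-03
row_key=X22: actual_date=NULL, scheduled_date=2024-03-27 → 2024-03-27
row_key=X37: actual_date=NULL, scheduled_date=NULL, → literal 2024-08-27 → 2024-08-27
row_key=X46: actual_date=2024-05-27 → 2024-05-27
row_key=X52: actual_date=NULL, scheduled_date=NULL, → literal 2024-08-27 → 2024-08-27
row_key=X57: actual_date=NULL, scheduled_date=NULL, → literal 2024-08-27 → 2024-08-27
row_key=X80: actual_date=2024-12-21 → 2024-12-21
row_key=X93: actual_date=2024-08-21 → 2024-08-21
row_key=X94: actual_date=NULL, scheduled_date=2024-03-14 → 2024-03-14

2024-08-14, 2024-05-03, 2024-03-27, 2024-08-27, 2024-05-27, 2024-08-27, 2024-08-27, 2024-12-21, 2024-08-21, 2024-03-14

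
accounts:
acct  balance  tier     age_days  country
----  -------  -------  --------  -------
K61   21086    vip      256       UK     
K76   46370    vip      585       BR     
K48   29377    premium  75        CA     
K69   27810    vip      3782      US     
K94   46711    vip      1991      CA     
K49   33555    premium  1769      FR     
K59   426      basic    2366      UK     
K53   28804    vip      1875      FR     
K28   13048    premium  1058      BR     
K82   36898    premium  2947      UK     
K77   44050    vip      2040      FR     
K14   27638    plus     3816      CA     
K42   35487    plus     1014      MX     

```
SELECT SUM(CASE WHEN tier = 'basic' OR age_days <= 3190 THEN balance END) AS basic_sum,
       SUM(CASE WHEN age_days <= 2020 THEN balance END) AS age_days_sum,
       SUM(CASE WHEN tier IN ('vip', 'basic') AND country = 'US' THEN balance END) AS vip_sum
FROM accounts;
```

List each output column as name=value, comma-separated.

basic_sum=335812, age_days_sum=254438, vip_sum=27810

[basic_sum: tier = 'basic' OR age_days <= 3190]
acct=K61: ✓ → 21086
acct=K76: ✓ → 46370
acct=K48: ✓ → 29377
acct=K69: ✗
acct=K94: ✓ → 46711
acct=K49: ✓ → 33555
acct=K59: ✓ → 426
acct=K53: ✓ → 28804
acct=K28: ✓ → 13048
acct=K82: ✓ → 36898
acct=K77: ✓ → 44050
acct=K14: ✗
acct=K42: ✓ → 35487
basic_sum = 21086 + 46370 + 29377 + 46711 + 33555 + 426 + 28804 + 13048 + 36898 + 44050 + 35487 = 335812
—
[age_days_sum: age_days <= 2020]
acct=K61: ✓ → 21086
acct=K76: ✓ → 46370
acct=K48: ✓ → 29377
acct=K69: ✗
acct=K94: ✓ → 46711
acct=K49: ✓ → 33555
acct=K59: ✗
acct=K53: ✓ → 28804
acct=K28: ✓ → 13048
acct=K82: ✗
acct=K77: ✗
acct=K14: ✗
acct=K42: ✓ → 35487
age_days_sum = 21086 + 46370 + 29377 + 46711 + 33555 + 28804 + 13048 + 35487 = 254438
—
[vip_sum: tier IN ('vip', 'basic') AND country = 'US']
acct=K61: ✗
acct=K76: ✗
acct=K48: ✗
acct=K69: ✓ → 27810
acct=K94: ✗
acct=K49: ✗
acct=K59: ✗
acct=K53: ✗
acct=K28: ✗
acct=K82: ✗
acct=K77: ✗
acct=K14: ✗
acct=K42: ✗
vip_sum = 27810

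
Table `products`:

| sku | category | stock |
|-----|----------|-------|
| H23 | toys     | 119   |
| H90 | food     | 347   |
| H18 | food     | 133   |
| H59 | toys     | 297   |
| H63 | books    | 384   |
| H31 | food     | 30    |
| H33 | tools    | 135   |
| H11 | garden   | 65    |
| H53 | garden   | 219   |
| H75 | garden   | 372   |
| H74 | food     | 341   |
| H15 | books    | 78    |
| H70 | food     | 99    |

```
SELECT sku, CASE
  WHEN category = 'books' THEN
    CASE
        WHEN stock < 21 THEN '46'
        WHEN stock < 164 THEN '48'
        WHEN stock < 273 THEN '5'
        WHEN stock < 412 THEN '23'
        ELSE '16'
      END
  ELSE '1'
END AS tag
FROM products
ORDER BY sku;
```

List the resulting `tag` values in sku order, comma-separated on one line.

sku=H11: category='garden' → outer ELSE → 1
sku=H15: category='books' → inner[stock < 164] → 48
sku=H18: category='food' → outer ELSE → 1
sku=H23: category='toys' → outer ELSE → 1
sku=H31: category='food' → outer ELSE → 1
sku=H33: category='tools' → outer ELSE → 1
sku=H53: category='garden' → outer ELSE → 1
sku=H59: category='toys' → outer ELSE → 1
sku=H63: category='books' → inner[stock < 412] → 23
sku=H70: category='food' → outer ELSE → 1
sku=H74: category='food' → outer ELSE → 1
sku=H75: category='garden' → outer ELSE → 1
sku=H90: category='food' → outer ELSE → 1

1, 48, 1, 1, 1, 1, 1, 1, 23, 1, 1, 1, 1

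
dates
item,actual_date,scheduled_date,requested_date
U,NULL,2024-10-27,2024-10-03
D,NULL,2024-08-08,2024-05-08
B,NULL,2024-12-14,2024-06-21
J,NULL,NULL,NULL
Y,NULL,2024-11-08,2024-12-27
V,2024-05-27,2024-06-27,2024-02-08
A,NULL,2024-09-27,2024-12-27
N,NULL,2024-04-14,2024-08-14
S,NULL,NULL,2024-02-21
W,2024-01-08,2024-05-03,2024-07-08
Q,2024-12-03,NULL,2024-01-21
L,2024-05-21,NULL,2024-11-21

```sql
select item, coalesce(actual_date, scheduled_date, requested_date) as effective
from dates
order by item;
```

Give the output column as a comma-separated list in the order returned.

2024-09-27, 2024-12-14, 2024-08-08, NULL, 2024-05-21, 2024-04-14, 2024-12-03, 2024-02-21, 2024-10-27, 2024-05-27, 2024-01-08, 2024-11-08

item=A: actual_date=NULL, scheduled_date=2024-09-27 → 2024-09-27
item=B: actual_date=NULL, scheduled_date=2024-12-14 → 2024-12-14
item=D: actual_date=NULL, scheduled_date=2024-08-08 → 2024-08-08
item=J: actual_date=NULL, scheduled_date=NULL, requested_date=NULL (all NULL) → NULL
item=L: actual_date=2024-05-21 → 2024-05-21
item=N: actual_date=NULL, scheduled_date=2024-04-14 → 2024-04-14
item=Q: actual_date=2024-12-03 → 2024-12-03
item=S: actual_date=NULL, scheduled_date=NULL, requested_date=2024-02-21 → 2024-02-21
item=U: actual_date=NULL, scheduled_date=2024-10-27 → 2024-10-27
item=V: actual_date=2024-05-27 → 2024-05-27
item=W: actual_date=2024-01-08 → 2024-01-08
item=Y: actual_date=NULL, scheduled_date=2024-11-08 → 2024-11-08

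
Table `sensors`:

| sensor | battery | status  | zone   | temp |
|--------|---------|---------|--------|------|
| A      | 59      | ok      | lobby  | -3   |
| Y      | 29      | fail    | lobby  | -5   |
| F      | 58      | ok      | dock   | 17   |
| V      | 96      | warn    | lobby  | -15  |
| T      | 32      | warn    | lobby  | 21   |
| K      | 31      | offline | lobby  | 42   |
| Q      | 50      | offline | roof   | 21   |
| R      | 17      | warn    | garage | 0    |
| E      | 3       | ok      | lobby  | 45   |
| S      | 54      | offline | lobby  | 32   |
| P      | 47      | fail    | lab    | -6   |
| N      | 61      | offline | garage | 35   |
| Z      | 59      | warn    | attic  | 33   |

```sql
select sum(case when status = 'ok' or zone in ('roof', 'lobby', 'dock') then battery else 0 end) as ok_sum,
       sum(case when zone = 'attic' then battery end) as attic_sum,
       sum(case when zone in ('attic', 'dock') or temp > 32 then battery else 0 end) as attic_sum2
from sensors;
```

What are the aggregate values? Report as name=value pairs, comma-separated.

ok_sum=412, attic_sum=59, attic_sum2=212

[ok_sum: status = 'ok' or zone in ('roof', 'lobby', 'dock')]
sensor=A: ✓ → 59
sensor=Y: ✓ → 29
sensor=F: ✓ → 58
sensor=V: ✓ → 96
sensor=T: ✓ → 32
sensor=K: ✓ → 31
sensor=Q: ✓ → 50
sensor=R: ✗
sensor=E: ✓ → 3
sensor=S: ✓ → 54
sensor=P: ✗
sensor=N: ✗
sensor=Z: ✗
ok_sum = 59 + 29 + 58 + 96 + 32 + 31 + 50 + 3 + 54 = 412
—
[attic_sum: zone = 'attic']
sensor=A: ✗
sensor=Y: ✗
sensor=F: ✗
sensor=V: ✗
sensor=T: ✗
sensor=K: ✗
sensor=Q: ✗
sensor=R: ✗
sensor=E: ✗
sensor=S: ✗
sensor=P: ✗
sensor=N: ✗
sensor=Z: ✓ → 59
attic_sum = 59
—
[attic_sum2: zone in ('attic', 'dock') or temp > 32]
sensor=A: ✗
sensor=Y: ✗
sensor=F: ✓ → 58
sensor=V: ✗
sensor=T: ✗
sensor=K: ✓ → 31
sensor=Q: ✗
sensor=R: ✗
sensor=E: ✓ → 3
sensor=S: ✗
sensor=P: ✗
sensor=N: ✓ → 61
sensor=Z: ✓ → 59
attic_sum2 = 58 + 31 + 3 + 61 + 59 = 212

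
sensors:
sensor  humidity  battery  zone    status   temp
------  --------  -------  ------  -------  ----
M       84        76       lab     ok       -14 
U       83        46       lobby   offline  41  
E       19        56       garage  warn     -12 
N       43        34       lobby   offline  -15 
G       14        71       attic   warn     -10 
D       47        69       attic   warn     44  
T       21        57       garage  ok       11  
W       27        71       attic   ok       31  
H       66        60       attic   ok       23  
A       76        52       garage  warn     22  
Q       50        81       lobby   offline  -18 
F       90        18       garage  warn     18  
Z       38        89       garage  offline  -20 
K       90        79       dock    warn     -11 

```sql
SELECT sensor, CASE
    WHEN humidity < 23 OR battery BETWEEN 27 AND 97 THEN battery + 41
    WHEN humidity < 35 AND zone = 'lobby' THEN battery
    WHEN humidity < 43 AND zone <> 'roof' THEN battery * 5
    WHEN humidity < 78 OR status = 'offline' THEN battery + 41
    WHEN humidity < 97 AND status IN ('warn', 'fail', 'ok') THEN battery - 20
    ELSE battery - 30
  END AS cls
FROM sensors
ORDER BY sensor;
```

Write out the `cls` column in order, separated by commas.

93, 110, 97, -2, 112, 101, 120, 117, 75, 122, 98, 87, 112, 130

sensor=A: humidity < 23 OR battery BETWEEN 27 AND 97 → 93
sensor=D: humidity < 23 OR battery BETWEEN 27 AND 97 → 110
sensor=E: humidity < 23 OR battery BETWEEN 27 AND 97 → 97
sensor=F: humidity < 97 AND status IN ('warn', 'fail', 'ok') → -2
sensor=G: humidity < 23 OR battery BETWEEN 27 AND 97 → 112
sensor=H: humidity < 23 OR battery BETWEEN 27 AND 97 → 101
sensor=K: humidity < 23 OR battery BETWEEN 27 AND 97 → 120
sensor=M: humidity < 23 OR battery BETWEEN 27 AND 97 → 117
sensor=N: humidity < 23 OR battery BETWEEN 27 AND 97 → 75
sensor=Q: humidity < 23 OR battery BETWEEN 27 AND 97 → 122
sensor=T: humidity < 23 OR battery BETWEEN 27 AND 97 → 98
sensor=U: humidity < 23 OR battery BETWEEN 27 AND 97 → 87
sensor=W: humidity < 23 OR battery BETWEEN 27 AND 97 → 112
sensor=Z: humidity < 23 OR battery BETWEEN 27 AND 97 → 130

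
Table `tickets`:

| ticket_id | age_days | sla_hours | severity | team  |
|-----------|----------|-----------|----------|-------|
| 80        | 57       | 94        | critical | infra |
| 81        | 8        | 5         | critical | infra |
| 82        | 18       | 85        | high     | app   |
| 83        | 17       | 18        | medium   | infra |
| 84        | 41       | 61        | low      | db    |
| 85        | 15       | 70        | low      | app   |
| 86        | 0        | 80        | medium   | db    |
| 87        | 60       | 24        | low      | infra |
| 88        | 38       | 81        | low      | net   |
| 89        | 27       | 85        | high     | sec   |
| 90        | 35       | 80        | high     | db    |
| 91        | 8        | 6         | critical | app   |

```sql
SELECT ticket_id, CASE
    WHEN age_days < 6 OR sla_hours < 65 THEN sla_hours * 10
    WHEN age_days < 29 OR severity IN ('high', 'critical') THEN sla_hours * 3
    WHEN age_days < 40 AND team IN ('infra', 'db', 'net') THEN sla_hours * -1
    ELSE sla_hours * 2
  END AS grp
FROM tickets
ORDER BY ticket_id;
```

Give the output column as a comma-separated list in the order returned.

ticket_id=80: age_days < 29 OR severity IN ('high', 'critical') → 282
ticket_id=81: age_days < 6 OR sla_hours < 65 → 50
ticket_id=82: age_days < 29 OR severity IN ('high', 'critical') → 255
ticket_id=83: age_days < 6 OR sla_hours < 65 → 180
ticket_id=84: age_days < 6 OR sla_hours < 65 → 610
ticket_id=85: age_days < 29 OR severity IN ('high', 'critical') → 210
ticket_id=86: age_days < 6 OR sla_hours < 65 → 800
ticket_id=87: age_days < 6 OR sla_hours < 65 → 240
ticket_id=88: age_days < 40 AND team IN ('infra', 'db', 'net') → -81
ticket_id=89: age_days < 29 OR severity IN ('high', 'critical') → 255
ticket_id=90: age_days < 29 OR severity IN ('high', 'critical') → 240
ticket_id=91: age_days < 6 OR sla_hours < 65 → 60

282, 50, 255, 180, 610, 210, 800, 240, -81, 255, 240, 60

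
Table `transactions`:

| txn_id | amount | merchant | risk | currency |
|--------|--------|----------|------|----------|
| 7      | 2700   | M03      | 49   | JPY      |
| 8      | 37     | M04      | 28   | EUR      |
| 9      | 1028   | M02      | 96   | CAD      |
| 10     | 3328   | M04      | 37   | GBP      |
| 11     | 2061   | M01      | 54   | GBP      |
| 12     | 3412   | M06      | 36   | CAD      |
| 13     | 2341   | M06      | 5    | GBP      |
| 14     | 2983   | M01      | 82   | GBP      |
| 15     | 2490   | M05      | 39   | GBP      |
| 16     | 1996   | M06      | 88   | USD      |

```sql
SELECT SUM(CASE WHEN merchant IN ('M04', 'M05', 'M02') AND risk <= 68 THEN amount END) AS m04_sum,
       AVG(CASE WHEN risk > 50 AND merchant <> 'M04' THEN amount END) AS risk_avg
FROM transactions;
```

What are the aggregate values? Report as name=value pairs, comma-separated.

m04_sum=5855, risk_avg=2017

[m04_sum: merchant IN ('M04', 'M05', 'M02') AND risk <= 68]
txn_id=7: ✗
txn_id=8: ✓ → 37
txn_id=9: ✗
txn_id=10: ✓ → 3328
txn_id=11: ✗
txn_id=12: ✗
txn_id=13: ✗
txn_id=14: ✗
txn_id=15: ✓ → 2490
txn_id=16: ✗
m04_sum = 37 + 3328 + 2490 = 5855
—
[risk_avg: risk > 50 AND merchant <> 'M04']
txn_id=7: ✗
txn_id=8: ✗
txn_id=9: ✓ → 1028
txn_id=10: ✗
txn_id=11: ✓ → 2061
txn_id=12: ✗
txn_id=13: ✗
txn_id=14: ✓ → 2983
txn_id=15: ✗
txn_id=16: ✓ → 1996
risk_avg = (1028 + 2061 + 2983 + 1996) / 4 = 2017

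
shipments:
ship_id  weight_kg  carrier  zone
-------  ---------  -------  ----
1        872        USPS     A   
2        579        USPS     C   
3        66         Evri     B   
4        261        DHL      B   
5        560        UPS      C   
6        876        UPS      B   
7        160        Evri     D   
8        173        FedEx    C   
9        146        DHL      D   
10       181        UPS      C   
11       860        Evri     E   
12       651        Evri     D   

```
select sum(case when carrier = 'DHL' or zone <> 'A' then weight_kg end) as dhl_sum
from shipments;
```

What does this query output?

ship_id=1: ✗
ship_id=2: ✓ → 579
ship_id=3: ✓ → 66
ship_id=4: ✓ → 261
ship_id=5: ✓ → 560
ship_id=6: ✓ → 876
ship_id=7: ✓ → 160
ship_id=8: ✓ → 173
ship_id=9: ✓ → 146
ship_id=10: ✓ → 181
ship_id=11: ✓ → 860
ship_id=12: ✓ → 651
dhl_sum = 579 + 66 + 261 + 560 + 876 + 160 + 173 + 146 + 181 + 860 + 651 = 4513

4513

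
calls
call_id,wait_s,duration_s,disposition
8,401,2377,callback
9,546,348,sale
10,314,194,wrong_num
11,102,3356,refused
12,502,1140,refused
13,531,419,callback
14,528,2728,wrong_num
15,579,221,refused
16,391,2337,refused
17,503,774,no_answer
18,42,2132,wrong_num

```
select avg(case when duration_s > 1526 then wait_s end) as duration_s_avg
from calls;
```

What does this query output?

292.8

call_id=8: ✓ → 401
call_id=9: ✗
call_id=10: ✗
call_id=11: ✓ → 102
call_id=12: ✗
call_id=13: ✗
call_id=14: ✓ → 528
call_id=15: ✗
call_id=16: ✓ → 391
call_id=17: ✗
call_id=18: ✓ → 42
duration_s_avg = (401 + 102 + 528 + 391 + 42) / 5 = 292.8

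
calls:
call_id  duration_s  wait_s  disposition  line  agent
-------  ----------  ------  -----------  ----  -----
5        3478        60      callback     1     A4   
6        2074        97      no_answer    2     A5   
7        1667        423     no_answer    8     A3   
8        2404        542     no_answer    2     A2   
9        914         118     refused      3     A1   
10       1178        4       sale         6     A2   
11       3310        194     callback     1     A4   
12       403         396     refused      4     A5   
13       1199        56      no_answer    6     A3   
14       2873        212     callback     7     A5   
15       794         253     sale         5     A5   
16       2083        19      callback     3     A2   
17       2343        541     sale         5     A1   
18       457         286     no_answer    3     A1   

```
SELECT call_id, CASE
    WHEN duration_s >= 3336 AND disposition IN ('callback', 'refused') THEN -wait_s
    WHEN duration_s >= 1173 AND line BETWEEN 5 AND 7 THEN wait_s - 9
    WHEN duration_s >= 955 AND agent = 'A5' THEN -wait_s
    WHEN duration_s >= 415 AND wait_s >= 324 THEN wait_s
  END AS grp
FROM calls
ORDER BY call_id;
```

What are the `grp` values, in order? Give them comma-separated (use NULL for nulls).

call_id=5: duration_s >= 3336 AND disposition IN ('callback', 'refused') → -60
call_id=6: duration_s >= 955 AND agent = 'A5' → -97
call_id=7: duration_s >= 415 AND wait_s >= 324 → 423
call_id=8: duration_s >= 415 AND wait_s >= 324 → 542
call_id=9: (no match → NULL) → NULL
call_id=10: duration_s >= 1173 AND line BETWEEN 5 AND 7 → -5
call_id=11: (no match → NULL) → NULL
call_id=12: (no match → NULL) → NULL
call_id=13: duration_s >= 1173 AND line BETWEEN 5 AND 7 → 47
call_id=14: duration_s >= 1173 AND line BETWEEN 5 AND 7 → 203
call_id=15: (no match → NULL) → NULL
call_id=16: (no match → NULL) → NULL
call_id=17: duration_s >= 1173 AND line BETWEEN 5 AND 7 → 532
call_id=18: (no match → NULL) → NULL

-60, -97, 423, 542, NULL, -5, NULL, NULL, 47, 203, NULL, NULL, 532, NULL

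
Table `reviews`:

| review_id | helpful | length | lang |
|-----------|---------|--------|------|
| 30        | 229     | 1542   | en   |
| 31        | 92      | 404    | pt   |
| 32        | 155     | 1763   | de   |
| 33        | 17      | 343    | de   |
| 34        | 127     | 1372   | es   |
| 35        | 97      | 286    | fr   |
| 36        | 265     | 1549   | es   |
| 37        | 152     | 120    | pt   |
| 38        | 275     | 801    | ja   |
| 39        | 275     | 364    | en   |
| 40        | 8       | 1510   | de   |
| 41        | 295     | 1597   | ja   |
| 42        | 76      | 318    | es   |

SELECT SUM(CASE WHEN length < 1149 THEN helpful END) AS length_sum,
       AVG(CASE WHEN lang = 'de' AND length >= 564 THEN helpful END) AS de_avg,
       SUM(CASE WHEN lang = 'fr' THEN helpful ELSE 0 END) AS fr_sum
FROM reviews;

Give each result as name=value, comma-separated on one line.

[length_sum: length < 1149]
review_id=30: ✗
review_id=31: ✓ → 92
review_id=32: ✗
review_id=33: ✓ → 17
review_id=34: ✗
review_id=35: ✓ → 97
review_id=36: ✗
review_id=37: ✓ → 152
review_id=38: ✓ → 275
review_id=39: ✓ → 275
review_id=40: ✗
review_id=41: ✗
review_id=42: ✓ → 76
length_sum = 92 + 17 + 97 + 152 + 275 + 275 + 76 = 984
—
[de_avg: lang = 'de' AND length >= 564]
review_id=30: ✗
review_id=31: ✗
review_id=32: ✓ → 155
review_id=33: ✗
review_id=34: ✗
review_id=35: ✗
review_id=36: ✗
review_id=37: ✗
review_id=38: ✗
review_id=39: ✗
review_id=40: ✓ → 8
review_id=41: ✗
review_id=42: ✗
de_avg = (155 + 8) / 2 = 81.5
—
[fr_sum: lang = 'fr']
review_id=30: ✗
review_id=31: ✗
review_id=32: ✗
review_id=33: ✗
review_id=34: ✗
review_id=35: ✓ → 97
review_id=36: ✗
review_id=37: ✗
review_id=38: ✗
review_id=39: ✗
review_id=40: ✗
review_id=41: ✗
review_id=42: ✗
fr_sum = 97

length_sum=984, de_avg=81.5, fr_sum=97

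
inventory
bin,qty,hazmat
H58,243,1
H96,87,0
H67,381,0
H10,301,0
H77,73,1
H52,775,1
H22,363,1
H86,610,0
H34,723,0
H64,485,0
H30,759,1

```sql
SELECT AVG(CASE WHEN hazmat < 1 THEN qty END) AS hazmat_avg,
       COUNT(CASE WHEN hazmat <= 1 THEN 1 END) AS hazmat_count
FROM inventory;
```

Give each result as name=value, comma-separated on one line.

hazmat_avg=431.1666666667, hazmat_count=11

[hazmat_avg: hazmat < 1]
bin=H58: ✗
bin=H96: ✓ → 87
bin=H67: ✓ → 381
bin=H10: ✓ → 301
bin=H77: ✗
bin=H52: ✗
bin=H22: ✗
bin=H86: ✓ → 610
bin=H34: ✓ → 723
bin=H64: ✓ → 485
bin=H30: ✗
hazmat_avg = (87 + 381 + 301 + 610 + 723 + 485) / 6 = 431.1666666667
—
[hazmat_count: hazmat <= 1]
bin=H58: ✓ → 1
bin=H96: ✓ → 1
bin=H67: ✓ → 1
bin=H10: ✓ → 1
bin=H77: ✓ → 1
bin=H52: ✓ → 1
bin=H22: ✓ → 1
bin=H86: ✓ → 1
bin=H34: ✓ → 1
bin=H64: ✓ → 1
bin=H30: ✓ → 1
hazmat_count = COUNT(1, 1, 1, 1, 1, 1, 1, 1, 1, 1, 1) = 11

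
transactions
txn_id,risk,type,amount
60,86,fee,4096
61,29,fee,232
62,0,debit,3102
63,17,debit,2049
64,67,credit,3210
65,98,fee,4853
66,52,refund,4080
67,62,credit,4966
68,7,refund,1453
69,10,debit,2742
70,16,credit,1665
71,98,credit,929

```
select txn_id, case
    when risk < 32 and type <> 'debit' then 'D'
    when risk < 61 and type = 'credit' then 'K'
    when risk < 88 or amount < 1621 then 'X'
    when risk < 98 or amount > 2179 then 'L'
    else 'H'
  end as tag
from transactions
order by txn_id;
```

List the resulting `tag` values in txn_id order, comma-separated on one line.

X, D, X, X, X, L, X, X, D, X, D, X

txn_id=60: risk < 88 or amount < 1621 → X
txn_id=61: risk < 32 and type <> 'debit' → D
txn_id=62: risk < 88 or amount < 1621 → X
txn_id=63: risk < 88 or amount < 1621 → X
txn_id=64: risk < 88 or amount < 1621 → X
txn_id=65: risk < 98 or amount > 2179 → L
txn_id=66: risk < 88 or amount < 1621 → X
txn_id=67: risk < 88 or amount < 1621 → X
txn_id=68: risk < 32 and type <> 'debit' → D
txn_id=69: risk < 88 or amount < 1621 → X
txn_id=70: risk < 32 and type <> 'debit' → D
txn_id=71: risk < 88 or amount < 1621 → X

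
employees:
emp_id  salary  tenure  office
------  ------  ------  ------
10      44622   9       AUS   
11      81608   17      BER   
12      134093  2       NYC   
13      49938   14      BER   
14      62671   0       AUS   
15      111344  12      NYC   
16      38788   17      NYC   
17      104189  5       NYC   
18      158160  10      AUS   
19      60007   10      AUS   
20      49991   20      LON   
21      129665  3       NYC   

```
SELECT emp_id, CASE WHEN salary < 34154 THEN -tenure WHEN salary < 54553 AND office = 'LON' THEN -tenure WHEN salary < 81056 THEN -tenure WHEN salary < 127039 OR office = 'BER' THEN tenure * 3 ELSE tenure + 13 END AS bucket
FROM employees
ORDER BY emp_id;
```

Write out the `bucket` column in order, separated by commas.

emp_id=10: salary < 81056 → -9
emp_id=11: salary < 127039 OR office = 'BER' → 51
emp_id=12: ELSE → 15
emp_id=13: salary < 81056 → -14
emp_id=14: salary < 81056 → 0
emp_id=15: salary < 127039 OR office = 'BER' → 36
emp_id=16: salary < 81056 → -17
emp_id=17: salary < 127039 OR office = 'BER' → 15
emp_id=18: ELSE → 23
emp_id=19: salary < 81056 → -10
emp_id=20: salary < 54553 AND office = 'LON' → -20
emp_id=21: ELSE → 16

-9, 51, 15, -14, 0, 36, -17, 15, 23, -10, -20, 16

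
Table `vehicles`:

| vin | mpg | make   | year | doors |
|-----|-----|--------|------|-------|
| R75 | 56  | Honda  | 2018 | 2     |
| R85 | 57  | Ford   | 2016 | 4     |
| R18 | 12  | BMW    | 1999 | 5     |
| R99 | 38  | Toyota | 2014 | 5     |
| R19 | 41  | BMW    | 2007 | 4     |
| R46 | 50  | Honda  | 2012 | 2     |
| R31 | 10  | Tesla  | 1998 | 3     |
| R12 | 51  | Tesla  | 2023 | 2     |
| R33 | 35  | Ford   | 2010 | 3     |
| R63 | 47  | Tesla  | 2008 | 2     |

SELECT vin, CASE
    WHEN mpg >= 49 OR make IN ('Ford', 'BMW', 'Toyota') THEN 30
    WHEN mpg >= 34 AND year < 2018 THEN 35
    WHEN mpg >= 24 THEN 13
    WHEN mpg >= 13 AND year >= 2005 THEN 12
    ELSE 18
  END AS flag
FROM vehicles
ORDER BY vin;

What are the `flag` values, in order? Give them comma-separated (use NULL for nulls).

30, 30, 30, 18, 30, 30, 35, 30, 30, 30

vin=R12: mpg >= 49 OR make IN ('Ford', 'BMW', 'Toyota') → 30
vin=R18: mpg >= 49 OR make IN ('Ford', 'BMW', 'Toyota') → 30
vin=R19: mpg >= 49 OR make IN ('Ford', 'BMW', 'Toyota') → 30
vin=R31: ELSE → 18
vin=R33: mpg >= 49 OR make IN ('Ford', 'BMW', 'Toyota') → 30
vin=R46: mpg >= 49 OR make IN ('Ford', 'BMW', 'Toyota') → 30
vin=R63: mpg >= 34 AND year < 2018 → 35
vin=R75: mpg >= 49 OR make IN ('Ford', 'BMW', 'Toyota') → 30
vin=R85: mpg >= 49 OR make IN ('Ford', 'BMW', 'Toyota') → 30
vin=R99: mpg >= 49 OR make IN ('Ford', 'BMW', 'Toyota') → 30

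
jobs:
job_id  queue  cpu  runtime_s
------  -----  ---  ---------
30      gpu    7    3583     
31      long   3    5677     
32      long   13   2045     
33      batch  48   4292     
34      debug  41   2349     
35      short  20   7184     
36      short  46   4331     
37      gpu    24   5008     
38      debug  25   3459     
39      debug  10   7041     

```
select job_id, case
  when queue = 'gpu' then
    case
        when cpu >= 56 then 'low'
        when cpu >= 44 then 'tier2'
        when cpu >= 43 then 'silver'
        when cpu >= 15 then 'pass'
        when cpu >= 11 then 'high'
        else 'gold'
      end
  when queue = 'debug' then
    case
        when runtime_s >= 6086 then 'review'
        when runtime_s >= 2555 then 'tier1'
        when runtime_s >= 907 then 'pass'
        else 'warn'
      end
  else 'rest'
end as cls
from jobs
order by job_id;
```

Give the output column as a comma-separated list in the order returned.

job_id=30: queue='gpu' → inner[ELSE] → gold
job_id=31: queue='long' → outer ELSE → rest
job_id=32: queue='long' → outer ELSE → rest
job_id=33: queue='batch' → outer ELSE → rest
job_id=34: queue='debug' → inner[runtime_s >= 907] → pass
job_id=35: queue='short' → outer ELSE → rest
job_id=36: queue='short' → outer ELSE → rest
job_id=37: queue='gpu' → inner[cpu >= 15] → pass
job_id=38: queue='debug' → inner[runtime_s >= 2555] → tier1
job_id=39: queue='debug' → inner[runtime_s >= 6086] → review

gold, rest, rest, rest, pass, rest, rest, pass, tier1, review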